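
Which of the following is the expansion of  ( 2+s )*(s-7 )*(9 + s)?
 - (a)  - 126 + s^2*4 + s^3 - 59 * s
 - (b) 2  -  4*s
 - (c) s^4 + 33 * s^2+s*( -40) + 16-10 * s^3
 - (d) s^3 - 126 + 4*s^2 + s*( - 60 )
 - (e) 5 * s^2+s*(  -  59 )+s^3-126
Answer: a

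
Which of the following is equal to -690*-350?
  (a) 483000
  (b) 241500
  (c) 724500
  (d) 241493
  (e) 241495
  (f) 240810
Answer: b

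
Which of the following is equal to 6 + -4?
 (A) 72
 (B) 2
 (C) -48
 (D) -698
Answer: B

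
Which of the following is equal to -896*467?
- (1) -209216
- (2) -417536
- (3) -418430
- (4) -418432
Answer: 4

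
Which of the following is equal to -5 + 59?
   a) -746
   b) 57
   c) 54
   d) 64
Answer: c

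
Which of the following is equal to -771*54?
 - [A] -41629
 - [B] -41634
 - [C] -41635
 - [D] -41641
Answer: B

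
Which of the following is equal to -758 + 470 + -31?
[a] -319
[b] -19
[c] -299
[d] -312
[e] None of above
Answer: a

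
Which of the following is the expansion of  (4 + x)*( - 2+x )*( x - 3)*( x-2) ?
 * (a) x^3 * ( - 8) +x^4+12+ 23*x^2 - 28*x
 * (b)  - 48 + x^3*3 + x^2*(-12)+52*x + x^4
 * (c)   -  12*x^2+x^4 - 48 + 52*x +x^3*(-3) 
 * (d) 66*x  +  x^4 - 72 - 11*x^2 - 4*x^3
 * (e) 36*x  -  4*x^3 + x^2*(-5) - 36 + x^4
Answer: c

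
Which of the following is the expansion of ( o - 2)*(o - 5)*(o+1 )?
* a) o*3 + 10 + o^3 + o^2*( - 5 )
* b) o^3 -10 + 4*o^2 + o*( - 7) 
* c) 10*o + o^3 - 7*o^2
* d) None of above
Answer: d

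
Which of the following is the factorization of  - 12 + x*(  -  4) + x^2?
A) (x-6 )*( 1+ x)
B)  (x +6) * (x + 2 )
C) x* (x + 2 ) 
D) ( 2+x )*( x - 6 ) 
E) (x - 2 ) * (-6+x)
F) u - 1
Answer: D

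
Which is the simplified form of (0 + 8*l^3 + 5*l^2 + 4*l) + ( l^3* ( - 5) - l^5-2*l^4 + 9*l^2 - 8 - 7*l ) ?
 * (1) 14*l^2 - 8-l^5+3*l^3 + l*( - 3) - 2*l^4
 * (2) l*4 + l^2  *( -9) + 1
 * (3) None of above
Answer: 1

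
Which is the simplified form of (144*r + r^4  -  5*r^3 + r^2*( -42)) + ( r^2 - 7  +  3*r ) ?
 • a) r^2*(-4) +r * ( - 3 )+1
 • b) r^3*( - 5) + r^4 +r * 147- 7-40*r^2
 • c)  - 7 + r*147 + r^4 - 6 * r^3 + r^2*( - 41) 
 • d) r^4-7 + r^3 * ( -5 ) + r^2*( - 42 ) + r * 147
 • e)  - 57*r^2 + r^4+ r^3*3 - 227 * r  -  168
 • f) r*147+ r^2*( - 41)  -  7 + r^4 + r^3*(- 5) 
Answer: f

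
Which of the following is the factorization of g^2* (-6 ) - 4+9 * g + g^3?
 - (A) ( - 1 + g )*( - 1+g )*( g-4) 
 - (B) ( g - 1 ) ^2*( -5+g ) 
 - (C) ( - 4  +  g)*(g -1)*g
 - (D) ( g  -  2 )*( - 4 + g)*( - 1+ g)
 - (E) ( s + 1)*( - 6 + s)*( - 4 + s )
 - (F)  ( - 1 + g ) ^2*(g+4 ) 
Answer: A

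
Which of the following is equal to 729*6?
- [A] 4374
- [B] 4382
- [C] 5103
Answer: A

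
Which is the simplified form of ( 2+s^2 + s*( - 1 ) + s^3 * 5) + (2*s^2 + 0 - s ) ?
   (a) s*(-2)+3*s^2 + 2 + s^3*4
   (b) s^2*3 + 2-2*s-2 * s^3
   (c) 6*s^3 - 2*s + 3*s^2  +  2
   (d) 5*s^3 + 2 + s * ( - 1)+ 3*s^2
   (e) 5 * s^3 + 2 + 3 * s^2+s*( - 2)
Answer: e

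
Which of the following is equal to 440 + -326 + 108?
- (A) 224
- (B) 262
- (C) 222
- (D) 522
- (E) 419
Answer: C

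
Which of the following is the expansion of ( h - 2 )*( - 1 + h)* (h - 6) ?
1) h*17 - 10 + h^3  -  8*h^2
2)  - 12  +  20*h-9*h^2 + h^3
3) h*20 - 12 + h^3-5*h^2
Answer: 2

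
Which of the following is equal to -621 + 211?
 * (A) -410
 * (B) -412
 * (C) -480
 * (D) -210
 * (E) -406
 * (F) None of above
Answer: A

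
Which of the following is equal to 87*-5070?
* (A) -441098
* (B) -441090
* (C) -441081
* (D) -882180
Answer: B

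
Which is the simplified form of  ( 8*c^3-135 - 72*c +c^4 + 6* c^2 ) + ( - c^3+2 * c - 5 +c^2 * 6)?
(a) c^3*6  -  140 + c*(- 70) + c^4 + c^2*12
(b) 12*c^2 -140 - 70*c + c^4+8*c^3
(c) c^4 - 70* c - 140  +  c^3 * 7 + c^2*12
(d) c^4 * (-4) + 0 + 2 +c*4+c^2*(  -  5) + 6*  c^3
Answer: c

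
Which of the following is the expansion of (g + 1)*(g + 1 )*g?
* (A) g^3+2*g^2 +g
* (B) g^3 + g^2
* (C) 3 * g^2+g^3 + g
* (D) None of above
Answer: A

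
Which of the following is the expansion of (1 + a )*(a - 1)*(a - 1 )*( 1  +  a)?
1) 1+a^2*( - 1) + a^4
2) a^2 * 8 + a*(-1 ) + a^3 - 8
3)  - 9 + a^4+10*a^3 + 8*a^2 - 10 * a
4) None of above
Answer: 4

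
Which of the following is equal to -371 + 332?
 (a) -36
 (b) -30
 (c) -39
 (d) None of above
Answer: c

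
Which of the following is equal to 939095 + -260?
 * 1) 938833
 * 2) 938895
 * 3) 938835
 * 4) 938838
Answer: 3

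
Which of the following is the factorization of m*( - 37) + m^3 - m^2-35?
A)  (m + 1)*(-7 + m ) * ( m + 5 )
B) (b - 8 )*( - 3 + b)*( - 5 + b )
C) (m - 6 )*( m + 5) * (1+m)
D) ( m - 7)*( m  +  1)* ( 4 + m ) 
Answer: A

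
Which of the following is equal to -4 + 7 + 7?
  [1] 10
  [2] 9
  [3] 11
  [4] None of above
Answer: 1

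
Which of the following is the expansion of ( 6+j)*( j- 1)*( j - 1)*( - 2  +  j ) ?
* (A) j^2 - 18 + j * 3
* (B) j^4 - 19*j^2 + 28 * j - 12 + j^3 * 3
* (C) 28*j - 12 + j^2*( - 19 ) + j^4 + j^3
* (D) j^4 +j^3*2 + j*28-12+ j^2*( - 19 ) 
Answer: D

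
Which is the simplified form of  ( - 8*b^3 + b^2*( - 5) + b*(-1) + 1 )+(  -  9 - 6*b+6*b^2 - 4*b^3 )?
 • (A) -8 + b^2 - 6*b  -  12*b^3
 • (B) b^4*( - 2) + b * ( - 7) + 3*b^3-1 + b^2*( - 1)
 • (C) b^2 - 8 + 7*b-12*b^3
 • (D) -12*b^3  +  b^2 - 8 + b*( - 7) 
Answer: D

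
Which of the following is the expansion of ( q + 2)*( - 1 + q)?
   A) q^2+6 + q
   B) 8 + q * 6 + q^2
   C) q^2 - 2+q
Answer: C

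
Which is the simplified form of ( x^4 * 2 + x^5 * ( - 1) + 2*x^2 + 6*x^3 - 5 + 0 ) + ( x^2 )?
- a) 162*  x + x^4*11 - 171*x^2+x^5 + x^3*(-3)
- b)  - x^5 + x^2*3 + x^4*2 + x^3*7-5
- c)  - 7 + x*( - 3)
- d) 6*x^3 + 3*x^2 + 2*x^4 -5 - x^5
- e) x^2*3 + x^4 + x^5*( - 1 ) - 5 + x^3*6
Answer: d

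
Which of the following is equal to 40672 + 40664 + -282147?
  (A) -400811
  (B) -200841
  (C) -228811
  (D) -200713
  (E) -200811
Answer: E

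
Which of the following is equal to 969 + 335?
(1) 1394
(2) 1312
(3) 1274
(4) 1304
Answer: 4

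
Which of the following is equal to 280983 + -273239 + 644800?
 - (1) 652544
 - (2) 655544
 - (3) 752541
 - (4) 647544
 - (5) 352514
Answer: 1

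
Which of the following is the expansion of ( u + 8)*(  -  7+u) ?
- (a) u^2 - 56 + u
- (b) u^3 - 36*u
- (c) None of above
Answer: a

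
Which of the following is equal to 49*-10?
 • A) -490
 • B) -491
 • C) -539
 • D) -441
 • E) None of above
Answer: A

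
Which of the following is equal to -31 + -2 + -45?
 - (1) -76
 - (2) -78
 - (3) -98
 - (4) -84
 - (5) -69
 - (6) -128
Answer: 2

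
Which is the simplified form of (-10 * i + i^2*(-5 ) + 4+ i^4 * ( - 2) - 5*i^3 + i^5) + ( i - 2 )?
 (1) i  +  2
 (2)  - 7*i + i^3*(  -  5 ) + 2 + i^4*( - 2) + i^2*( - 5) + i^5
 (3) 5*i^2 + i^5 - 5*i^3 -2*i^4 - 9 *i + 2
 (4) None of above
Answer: 4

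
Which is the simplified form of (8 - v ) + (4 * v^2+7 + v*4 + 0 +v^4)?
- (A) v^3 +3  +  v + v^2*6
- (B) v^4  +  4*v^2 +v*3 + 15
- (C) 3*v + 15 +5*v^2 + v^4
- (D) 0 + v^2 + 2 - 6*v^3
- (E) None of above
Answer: B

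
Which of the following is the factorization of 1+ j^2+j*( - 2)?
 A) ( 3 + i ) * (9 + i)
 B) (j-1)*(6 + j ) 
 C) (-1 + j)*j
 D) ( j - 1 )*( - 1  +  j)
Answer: D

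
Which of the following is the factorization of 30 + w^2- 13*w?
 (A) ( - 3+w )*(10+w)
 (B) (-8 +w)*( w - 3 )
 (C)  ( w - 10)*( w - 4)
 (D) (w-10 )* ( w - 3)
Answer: D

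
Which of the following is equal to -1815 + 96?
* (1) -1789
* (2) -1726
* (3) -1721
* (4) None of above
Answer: 4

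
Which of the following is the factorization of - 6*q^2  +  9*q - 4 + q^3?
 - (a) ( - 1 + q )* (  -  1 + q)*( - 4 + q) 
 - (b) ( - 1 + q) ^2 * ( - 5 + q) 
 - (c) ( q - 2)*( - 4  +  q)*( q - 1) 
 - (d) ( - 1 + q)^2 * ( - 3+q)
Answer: a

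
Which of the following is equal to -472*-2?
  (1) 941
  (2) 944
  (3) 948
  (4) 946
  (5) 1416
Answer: 2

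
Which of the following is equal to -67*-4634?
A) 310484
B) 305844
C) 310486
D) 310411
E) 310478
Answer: E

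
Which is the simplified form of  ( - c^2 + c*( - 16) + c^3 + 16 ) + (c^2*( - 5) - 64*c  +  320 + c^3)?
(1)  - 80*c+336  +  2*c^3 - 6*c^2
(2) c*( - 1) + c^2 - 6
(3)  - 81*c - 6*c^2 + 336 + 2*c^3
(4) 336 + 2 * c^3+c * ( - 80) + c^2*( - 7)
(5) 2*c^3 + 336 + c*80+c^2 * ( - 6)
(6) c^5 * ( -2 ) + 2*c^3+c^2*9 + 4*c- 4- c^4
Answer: 1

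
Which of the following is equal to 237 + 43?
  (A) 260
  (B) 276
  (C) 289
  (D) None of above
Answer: D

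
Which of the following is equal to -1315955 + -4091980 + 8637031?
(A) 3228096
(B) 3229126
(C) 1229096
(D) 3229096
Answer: D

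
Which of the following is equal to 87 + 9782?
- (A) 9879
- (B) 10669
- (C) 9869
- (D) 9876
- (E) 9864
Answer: C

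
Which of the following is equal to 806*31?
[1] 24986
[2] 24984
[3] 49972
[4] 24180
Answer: 1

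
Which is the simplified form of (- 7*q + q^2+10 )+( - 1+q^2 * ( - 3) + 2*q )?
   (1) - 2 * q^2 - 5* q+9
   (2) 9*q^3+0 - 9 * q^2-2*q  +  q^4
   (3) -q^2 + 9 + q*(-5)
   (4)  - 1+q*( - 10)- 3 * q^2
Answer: 1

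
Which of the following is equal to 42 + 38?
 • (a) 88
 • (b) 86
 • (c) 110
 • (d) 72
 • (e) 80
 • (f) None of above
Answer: e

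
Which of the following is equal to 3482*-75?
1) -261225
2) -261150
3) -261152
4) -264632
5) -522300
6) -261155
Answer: 2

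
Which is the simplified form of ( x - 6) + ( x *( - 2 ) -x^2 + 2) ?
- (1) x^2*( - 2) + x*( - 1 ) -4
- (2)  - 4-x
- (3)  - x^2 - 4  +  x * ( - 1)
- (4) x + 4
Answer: 3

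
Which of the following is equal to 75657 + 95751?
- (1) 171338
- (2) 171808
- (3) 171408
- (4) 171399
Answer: 3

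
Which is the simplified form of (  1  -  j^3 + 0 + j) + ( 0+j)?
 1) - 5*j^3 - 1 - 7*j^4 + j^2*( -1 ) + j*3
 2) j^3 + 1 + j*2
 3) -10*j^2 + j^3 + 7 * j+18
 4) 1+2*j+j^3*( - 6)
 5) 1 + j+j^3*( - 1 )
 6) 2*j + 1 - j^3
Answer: 6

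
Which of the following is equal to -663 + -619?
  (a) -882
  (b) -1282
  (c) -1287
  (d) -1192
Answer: b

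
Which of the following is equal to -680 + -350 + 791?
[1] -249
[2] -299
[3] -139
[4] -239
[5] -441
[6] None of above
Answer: 4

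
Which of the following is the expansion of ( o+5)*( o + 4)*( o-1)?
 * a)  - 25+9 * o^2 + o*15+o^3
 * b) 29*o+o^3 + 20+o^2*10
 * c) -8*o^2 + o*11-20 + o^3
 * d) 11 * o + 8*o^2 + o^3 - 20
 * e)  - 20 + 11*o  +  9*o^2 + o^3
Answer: d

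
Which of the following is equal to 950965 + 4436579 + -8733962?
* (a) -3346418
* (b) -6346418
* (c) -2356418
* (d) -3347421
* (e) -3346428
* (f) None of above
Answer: a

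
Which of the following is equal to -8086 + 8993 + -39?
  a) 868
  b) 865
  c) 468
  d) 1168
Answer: a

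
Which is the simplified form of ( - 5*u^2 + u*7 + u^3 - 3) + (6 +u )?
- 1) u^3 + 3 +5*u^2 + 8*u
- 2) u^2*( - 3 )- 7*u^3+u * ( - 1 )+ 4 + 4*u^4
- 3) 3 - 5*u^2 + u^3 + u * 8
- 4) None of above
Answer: 3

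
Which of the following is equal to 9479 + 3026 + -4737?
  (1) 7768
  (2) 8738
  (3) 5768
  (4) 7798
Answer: 1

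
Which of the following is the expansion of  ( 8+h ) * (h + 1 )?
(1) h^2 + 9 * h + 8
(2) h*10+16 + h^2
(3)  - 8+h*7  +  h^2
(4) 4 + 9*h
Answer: 1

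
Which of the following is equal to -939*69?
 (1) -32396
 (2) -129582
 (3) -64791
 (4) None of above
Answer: 3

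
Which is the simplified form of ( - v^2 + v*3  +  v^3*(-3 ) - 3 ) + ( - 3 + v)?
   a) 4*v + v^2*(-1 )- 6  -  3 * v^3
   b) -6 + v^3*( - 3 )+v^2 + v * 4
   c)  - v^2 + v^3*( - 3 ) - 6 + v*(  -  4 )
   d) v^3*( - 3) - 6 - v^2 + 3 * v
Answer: a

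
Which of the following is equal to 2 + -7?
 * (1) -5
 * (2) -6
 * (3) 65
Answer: 1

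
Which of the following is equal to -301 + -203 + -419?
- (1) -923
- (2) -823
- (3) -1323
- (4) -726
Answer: 1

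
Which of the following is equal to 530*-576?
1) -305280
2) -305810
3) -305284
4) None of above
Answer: 1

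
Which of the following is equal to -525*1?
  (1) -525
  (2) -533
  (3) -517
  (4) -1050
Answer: 1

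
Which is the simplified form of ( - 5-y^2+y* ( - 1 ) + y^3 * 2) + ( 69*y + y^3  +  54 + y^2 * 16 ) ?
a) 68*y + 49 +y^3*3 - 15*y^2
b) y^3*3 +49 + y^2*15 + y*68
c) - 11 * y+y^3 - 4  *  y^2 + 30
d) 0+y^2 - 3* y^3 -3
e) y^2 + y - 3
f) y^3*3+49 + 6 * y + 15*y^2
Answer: b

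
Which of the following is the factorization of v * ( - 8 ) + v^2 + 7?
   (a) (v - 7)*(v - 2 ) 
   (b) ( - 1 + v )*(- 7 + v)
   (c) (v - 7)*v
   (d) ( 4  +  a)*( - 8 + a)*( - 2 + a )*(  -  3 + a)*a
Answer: b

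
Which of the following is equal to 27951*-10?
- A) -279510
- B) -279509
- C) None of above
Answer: A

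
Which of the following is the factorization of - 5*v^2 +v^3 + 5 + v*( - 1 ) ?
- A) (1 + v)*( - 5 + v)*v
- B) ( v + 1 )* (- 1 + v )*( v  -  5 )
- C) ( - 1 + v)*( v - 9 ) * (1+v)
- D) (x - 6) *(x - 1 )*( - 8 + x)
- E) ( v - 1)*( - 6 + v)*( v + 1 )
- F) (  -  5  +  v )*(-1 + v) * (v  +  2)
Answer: B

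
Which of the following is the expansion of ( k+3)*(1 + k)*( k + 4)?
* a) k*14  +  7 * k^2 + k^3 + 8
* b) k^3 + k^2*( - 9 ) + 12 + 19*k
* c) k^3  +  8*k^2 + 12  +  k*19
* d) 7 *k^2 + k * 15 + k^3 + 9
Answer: c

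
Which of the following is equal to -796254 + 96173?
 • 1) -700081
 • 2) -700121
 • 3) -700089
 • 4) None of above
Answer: 1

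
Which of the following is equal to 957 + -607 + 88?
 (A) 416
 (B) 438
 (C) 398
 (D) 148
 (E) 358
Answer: B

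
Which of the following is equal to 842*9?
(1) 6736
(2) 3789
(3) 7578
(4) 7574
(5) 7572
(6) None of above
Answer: 3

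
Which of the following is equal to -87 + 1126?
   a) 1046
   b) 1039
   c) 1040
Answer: b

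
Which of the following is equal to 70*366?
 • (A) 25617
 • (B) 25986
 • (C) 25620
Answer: C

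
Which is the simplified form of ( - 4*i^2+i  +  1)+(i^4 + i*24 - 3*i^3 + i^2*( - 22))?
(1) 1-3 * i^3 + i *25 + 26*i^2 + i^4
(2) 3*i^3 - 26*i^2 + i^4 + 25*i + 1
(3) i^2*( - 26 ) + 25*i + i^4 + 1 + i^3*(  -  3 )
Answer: 3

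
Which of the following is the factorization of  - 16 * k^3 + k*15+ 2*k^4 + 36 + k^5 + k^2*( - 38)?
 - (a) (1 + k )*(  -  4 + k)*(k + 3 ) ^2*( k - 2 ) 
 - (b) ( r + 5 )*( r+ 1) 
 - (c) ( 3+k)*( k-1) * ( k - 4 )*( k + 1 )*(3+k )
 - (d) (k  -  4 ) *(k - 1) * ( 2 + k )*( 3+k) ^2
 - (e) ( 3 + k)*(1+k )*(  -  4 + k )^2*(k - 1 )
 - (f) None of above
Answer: c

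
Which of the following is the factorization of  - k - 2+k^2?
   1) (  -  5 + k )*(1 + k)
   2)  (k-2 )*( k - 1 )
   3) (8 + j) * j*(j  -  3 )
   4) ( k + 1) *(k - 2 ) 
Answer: 4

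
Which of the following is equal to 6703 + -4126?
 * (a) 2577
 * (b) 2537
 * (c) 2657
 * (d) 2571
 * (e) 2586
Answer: a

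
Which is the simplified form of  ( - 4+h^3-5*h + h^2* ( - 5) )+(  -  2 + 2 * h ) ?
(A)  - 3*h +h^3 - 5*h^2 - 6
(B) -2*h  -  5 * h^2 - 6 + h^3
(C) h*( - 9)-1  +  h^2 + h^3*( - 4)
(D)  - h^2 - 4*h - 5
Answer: A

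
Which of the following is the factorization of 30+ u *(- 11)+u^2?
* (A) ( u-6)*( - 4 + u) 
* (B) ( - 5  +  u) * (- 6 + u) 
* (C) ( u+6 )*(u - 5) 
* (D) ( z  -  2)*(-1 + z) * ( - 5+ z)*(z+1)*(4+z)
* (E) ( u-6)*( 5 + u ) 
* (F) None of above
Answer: B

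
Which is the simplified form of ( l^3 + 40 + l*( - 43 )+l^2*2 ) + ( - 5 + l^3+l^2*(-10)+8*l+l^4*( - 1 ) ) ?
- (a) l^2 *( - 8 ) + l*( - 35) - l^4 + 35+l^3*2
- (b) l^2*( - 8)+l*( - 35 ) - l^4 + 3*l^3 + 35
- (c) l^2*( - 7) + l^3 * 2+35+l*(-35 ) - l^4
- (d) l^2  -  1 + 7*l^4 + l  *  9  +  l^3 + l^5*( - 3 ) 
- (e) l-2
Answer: a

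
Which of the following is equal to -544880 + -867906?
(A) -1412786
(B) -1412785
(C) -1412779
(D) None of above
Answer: A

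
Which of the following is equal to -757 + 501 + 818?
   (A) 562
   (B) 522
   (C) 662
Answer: A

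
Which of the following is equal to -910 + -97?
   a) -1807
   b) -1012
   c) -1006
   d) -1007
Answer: d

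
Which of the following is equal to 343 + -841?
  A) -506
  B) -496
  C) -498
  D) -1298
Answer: C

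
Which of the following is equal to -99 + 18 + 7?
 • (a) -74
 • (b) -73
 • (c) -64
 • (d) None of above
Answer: a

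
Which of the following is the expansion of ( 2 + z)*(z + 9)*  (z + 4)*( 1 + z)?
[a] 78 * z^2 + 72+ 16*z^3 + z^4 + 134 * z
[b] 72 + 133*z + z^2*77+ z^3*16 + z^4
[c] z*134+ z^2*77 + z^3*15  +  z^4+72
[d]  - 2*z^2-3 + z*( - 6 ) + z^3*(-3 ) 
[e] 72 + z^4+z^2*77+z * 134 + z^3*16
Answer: e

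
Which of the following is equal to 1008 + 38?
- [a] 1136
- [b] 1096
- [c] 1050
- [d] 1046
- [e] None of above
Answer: d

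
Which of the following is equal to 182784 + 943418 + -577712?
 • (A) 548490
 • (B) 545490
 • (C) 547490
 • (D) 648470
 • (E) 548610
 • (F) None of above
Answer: A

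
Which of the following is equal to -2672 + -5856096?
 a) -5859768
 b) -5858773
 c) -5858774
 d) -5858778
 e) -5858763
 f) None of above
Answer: f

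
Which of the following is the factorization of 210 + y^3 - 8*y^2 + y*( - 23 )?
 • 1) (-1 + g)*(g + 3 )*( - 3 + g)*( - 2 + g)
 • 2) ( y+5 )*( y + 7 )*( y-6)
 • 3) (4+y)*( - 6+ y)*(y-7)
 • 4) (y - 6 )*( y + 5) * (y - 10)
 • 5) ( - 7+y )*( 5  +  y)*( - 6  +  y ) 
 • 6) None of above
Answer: 5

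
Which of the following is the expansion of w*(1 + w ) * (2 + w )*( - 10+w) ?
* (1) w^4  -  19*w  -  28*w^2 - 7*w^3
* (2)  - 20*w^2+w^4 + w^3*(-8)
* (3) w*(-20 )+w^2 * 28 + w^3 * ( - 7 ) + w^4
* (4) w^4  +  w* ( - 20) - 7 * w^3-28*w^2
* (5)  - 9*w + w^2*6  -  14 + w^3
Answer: 4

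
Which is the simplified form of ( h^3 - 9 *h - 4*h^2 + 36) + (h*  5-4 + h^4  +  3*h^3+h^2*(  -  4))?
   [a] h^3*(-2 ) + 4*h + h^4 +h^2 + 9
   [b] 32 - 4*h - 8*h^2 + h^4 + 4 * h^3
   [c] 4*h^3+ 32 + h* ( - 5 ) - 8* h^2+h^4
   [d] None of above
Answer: b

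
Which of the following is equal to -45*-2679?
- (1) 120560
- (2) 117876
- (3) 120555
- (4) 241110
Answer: 3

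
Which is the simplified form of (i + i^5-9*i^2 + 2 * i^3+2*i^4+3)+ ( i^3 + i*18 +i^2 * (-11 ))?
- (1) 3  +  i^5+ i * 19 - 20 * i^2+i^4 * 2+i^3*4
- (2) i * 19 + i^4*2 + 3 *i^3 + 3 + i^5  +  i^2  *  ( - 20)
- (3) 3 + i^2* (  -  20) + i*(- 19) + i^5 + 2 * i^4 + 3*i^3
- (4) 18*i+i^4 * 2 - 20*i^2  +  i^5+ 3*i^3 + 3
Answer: 2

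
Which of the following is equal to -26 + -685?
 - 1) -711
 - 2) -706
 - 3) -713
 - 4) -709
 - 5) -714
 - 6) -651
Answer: 1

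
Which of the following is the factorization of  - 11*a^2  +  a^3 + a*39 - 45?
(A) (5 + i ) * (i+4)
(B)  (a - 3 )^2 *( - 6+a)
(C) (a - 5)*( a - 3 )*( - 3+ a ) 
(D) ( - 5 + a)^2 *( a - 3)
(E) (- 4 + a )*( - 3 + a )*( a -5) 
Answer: C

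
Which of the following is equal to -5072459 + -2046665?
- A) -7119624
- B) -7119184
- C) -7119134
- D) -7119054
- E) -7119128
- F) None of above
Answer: F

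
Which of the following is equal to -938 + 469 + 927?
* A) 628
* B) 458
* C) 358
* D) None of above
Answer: B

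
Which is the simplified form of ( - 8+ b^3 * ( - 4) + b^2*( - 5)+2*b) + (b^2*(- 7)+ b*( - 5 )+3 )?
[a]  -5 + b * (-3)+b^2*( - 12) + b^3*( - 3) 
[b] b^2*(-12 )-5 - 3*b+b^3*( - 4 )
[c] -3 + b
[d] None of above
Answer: b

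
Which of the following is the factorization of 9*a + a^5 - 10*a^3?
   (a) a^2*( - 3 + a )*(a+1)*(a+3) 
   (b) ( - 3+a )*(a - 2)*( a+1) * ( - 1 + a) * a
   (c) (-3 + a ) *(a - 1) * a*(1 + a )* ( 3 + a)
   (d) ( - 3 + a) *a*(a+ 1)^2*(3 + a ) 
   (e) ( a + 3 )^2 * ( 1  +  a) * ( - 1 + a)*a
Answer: c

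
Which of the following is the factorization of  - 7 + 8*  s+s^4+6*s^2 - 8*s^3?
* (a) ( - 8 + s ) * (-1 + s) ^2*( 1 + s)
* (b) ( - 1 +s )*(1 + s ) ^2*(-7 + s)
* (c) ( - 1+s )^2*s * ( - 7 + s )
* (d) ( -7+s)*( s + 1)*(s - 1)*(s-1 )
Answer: d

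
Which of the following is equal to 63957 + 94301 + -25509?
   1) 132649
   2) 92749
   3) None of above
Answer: 3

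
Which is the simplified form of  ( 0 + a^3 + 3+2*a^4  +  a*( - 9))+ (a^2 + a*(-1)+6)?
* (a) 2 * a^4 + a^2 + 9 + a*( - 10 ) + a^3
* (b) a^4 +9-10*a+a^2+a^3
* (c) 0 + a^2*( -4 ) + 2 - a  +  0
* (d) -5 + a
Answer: a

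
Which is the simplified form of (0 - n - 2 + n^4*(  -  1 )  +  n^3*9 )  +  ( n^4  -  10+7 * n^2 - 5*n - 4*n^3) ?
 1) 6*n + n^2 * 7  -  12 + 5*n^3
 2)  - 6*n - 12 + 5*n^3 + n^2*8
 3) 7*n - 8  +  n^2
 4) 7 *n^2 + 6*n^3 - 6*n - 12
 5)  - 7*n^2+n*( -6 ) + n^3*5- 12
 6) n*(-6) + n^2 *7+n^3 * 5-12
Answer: 6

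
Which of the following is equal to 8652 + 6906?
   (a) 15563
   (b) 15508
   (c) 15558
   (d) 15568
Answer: c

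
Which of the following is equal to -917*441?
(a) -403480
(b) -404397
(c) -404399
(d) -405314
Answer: b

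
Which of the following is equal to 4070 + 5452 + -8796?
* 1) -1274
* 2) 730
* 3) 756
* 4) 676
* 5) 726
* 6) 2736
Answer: 5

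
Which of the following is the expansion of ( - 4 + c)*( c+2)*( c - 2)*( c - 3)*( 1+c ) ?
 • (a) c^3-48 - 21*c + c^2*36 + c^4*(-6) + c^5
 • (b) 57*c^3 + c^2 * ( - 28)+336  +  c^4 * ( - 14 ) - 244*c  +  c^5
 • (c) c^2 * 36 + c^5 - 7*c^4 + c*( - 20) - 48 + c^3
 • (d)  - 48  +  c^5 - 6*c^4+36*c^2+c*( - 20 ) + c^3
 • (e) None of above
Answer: d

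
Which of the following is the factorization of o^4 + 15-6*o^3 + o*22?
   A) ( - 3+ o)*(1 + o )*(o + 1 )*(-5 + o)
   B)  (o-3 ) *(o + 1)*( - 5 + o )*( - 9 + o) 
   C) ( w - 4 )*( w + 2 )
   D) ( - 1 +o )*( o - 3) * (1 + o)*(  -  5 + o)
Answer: A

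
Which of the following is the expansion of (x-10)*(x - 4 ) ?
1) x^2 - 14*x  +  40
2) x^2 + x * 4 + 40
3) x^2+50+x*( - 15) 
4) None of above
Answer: 1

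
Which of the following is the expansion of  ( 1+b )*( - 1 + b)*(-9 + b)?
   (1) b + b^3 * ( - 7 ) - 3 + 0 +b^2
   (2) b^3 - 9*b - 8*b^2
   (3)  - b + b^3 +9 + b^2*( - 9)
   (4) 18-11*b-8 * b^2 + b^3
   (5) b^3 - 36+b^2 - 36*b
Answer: 3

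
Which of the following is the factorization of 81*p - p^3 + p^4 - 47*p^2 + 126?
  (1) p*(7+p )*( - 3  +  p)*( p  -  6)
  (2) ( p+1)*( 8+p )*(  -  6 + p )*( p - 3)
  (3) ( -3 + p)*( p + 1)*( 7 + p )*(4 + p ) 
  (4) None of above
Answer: 4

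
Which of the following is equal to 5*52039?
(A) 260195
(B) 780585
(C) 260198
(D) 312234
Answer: A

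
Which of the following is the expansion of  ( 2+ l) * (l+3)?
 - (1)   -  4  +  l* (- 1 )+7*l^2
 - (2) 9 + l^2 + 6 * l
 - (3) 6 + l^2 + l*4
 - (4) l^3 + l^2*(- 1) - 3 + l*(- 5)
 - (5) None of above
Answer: 5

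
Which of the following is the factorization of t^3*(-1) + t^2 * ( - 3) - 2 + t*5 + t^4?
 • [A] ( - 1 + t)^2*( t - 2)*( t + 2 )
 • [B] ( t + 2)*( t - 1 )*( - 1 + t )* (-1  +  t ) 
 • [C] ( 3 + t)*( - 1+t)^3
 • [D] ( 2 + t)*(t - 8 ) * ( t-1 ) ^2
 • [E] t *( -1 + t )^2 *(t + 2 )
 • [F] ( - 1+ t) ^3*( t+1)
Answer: B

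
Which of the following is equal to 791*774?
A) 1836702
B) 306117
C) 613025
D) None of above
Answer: D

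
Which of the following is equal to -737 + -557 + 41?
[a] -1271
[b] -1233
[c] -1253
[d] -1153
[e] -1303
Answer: c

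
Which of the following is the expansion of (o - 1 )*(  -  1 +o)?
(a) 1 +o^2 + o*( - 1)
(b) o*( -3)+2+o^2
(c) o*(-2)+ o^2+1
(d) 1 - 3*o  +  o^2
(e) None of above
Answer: c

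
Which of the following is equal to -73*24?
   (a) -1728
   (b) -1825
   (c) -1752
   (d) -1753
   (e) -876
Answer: c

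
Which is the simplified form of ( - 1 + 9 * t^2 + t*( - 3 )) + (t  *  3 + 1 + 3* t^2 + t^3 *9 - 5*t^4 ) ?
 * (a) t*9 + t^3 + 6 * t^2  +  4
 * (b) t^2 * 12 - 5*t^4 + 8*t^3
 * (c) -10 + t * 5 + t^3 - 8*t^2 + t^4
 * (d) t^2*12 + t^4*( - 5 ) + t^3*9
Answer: d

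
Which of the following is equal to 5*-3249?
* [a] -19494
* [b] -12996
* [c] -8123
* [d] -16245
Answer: d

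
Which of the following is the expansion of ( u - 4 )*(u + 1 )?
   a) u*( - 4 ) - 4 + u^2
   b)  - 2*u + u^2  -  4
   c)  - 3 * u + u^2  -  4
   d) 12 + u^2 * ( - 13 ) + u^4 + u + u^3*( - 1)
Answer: c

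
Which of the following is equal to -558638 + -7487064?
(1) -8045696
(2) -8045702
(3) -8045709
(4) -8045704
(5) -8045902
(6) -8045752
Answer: 2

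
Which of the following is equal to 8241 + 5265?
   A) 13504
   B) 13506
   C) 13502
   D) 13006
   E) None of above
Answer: B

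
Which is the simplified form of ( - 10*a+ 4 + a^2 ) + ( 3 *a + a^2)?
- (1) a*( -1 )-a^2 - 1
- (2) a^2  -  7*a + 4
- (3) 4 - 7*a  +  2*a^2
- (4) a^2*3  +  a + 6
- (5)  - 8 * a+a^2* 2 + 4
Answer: 3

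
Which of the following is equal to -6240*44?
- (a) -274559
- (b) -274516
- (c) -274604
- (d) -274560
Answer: d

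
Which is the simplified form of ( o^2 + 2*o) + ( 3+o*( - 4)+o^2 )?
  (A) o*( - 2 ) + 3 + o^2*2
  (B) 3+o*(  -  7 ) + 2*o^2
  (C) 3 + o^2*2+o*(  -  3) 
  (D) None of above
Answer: A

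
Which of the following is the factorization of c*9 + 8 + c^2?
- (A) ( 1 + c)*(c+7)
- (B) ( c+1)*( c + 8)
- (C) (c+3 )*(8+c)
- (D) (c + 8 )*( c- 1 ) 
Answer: B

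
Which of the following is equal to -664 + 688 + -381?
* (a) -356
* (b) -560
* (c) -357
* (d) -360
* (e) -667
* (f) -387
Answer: c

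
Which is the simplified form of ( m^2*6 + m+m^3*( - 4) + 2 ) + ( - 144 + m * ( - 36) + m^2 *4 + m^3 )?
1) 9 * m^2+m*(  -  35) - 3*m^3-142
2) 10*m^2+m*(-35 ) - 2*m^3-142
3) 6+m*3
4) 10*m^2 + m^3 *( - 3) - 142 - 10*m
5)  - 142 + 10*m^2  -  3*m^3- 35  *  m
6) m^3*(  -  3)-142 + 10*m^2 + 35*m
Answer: 5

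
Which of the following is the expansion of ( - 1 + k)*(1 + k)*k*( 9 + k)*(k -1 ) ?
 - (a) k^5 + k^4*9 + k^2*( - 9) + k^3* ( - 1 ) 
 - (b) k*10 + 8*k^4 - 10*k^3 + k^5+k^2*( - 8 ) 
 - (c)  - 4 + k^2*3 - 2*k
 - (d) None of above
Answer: d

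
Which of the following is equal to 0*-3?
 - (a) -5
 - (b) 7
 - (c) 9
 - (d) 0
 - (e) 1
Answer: d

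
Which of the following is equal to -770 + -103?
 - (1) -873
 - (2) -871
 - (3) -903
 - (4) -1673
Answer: 1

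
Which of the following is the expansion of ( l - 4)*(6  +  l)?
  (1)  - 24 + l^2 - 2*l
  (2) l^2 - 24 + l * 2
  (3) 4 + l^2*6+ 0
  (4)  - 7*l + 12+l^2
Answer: 2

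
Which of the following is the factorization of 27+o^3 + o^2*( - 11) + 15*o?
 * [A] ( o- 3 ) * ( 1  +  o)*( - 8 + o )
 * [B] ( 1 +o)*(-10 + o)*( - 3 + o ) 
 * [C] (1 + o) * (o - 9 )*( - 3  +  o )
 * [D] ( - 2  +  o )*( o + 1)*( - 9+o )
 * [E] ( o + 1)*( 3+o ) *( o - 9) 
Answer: C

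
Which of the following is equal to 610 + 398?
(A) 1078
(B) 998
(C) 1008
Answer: C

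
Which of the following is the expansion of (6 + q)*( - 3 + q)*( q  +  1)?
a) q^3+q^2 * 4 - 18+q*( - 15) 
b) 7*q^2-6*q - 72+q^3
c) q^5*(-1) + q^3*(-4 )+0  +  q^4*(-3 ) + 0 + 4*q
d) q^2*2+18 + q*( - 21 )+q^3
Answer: a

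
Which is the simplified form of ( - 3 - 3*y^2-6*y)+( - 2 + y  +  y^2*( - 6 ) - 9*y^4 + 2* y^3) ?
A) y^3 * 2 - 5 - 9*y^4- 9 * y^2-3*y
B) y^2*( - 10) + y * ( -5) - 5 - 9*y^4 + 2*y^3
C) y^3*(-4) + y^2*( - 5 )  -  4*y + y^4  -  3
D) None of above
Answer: D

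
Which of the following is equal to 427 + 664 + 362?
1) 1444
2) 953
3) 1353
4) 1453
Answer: 4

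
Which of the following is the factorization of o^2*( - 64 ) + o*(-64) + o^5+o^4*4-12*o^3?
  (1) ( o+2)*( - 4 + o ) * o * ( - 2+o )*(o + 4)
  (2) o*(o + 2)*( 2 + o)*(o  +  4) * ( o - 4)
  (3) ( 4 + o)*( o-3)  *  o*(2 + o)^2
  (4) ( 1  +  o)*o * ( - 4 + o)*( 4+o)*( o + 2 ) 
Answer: 2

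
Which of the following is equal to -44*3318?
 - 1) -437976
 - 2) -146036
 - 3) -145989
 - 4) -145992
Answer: 4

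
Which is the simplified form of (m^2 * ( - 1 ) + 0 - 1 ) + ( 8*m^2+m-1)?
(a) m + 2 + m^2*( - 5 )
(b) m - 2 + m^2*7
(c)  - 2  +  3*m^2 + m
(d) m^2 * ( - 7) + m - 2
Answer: b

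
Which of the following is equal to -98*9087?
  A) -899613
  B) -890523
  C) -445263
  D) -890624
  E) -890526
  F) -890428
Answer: E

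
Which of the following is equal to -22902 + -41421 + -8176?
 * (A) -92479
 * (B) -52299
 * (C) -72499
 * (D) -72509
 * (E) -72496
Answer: C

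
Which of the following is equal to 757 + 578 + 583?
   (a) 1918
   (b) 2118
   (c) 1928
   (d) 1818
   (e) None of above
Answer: a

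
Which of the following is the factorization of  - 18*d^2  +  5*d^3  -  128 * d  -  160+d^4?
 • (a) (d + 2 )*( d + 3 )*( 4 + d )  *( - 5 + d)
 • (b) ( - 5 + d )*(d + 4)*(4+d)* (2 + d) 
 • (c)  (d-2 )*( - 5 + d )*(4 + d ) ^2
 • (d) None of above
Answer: b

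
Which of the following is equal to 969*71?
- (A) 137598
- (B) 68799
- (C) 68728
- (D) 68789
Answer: B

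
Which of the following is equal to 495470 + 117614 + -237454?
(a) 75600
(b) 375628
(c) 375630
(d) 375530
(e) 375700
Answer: c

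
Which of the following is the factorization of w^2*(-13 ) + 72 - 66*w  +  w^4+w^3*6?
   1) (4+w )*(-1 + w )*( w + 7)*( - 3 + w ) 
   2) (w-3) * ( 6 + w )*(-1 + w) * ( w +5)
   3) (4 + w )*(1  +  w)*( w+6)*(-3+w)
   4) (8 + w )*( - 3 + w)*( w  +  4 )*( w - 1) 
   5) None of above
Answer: 5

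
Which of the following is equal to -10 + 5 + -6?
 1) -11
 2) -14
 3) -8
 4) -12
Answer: 1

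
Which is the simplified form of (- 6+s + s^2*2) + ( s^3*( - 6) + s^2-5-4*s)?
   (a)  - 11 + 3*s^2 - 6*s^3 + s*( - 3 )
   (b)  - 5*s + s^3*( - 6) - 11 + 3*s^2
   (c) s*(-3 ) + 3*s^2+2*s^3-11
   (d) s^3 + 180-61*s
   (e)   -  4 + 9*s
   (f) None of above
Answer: a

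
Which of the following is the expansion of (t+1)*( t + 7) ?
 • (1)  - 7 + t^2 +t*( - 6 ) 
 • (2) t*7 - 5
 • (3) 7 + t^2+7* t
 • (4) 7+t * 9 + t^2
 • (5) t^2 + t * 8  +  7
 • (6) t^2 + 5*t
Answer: 5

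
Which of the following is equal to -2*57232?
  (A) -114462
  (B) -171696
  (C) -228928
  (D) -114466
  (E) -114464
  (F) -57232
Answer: E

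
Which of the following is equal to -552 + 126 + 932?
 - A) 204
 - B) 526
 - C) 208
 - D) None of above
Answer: D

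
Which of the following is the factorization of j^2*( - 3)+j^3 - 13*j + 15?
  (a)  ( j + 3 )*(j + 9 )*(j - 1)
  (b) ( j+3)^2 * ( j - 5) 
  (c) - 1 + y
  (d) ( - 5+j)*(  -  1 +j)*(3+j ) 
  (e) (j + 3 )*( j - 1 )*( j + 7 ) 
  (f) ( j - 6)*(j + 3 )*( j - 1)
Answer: d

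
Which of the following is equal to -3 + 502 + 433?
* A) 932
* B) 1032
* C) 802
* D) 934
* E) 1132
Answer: A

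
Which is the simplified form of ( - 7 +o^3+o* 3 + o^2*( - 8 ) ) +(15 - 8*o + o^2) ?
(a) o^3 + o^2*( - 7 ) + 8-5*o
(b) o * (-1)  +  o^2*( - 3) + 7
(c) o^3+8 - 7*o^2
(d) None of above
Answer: a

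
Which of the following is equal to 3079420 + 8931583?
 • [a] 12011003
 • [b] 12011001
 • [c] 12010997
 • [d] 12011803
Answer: a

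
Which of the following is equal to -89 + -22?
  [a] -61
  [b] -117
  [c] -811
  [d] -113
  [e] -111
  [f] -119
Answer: e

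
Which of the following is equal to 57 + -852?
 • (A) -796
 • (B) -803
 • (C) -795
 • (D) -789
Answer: C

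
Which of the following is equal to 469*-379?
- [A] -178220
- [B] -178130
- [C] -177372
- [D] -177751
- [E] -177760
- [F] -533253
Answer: D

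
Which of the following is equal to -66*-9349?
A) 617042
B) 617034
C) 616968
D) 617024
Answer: B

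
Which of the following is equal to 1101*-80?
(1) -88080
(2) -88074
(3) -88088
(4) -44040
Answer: 1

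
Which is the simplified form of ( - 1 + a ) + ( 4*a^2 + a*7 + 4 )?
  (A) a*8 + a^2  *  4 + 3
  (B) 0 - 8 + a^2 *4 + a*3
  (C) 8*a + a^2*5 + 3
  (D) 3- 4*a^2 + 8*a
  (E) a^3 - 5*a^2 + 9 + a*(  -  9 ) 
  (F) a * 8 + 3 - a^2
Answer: A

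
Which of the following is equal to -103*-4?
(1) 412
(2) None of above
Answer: 1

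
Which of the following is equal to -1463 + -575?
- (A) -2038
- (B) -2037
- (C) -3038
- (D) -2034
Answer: A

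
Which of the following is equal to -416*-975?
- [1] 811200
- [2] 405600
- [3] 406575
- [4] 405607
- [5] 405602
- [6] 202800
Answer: 2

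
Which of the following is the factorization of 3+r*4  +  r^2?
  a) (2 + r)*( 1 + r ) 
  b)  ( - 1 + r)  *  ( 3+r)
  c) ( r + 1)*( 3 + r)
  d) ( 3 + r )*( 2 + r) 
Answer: c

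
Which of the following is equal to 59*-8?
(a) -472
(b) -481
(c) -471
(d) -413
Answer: a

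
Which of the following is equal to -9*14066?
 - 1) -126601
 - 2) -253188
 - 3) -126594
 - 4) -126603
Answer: 3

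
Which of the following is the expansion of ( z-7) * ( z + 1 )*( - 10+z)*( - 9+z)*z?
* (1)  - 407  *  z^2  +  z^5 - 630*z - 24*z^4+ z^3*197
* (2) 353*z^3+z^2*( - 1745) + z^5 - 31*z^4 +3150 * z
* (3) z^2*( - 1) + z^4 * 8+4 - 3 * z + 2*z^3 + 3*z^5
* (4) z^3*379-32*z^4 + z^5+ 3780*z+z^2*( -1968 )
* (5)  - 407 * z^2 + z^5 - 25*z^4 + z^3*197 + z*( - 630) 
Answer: 5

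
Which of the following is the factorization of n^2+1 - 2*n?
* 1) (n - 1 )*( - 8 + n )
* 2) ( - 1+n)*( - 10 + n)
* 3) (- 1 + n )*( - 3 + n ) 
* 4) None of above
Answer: 4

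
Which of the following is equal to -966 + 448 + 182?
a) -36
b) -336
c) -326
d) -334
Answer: b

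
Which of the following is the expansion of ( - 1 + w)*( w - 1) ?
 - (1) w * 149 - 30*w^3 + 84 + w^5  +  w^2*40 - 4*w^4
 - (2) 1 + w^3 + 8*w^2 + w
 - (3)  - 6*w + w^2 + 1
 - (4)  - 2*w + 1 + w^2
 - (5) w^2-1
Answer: 4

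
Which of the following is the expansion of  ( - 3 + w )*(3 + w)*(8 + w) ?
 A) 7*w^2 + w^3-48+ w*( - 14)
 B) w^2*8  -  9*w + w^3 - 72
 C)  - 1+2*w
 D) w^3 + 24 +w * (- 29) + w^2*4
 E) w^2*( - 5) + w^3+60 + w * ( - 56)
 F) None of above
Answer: B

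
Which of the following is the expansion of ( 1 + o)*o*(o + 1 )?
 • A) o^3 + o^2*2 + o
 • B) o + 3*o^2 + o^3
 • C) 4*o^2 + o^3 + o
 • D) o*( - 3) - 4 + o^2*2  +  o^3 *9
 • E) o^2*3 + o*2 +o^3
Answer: A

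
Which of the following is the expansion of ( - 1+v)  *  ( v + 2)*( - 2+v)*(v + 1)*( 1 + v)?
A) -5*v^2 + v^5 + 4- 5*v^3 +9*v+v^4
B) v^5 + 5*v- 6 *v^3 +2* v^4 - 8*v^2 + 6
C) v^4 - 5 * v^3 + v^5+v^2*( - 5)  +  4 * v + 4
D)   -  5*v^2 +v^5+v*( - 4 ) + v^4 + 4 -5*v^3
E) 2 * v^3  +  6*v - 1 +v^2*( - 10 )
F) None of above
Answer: C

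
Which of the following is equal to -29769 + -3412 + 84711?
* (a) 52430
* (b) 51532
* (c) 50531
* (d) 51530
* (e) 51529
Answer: d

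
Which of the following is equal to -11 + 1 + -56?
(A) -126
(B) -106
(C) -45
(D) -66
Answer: D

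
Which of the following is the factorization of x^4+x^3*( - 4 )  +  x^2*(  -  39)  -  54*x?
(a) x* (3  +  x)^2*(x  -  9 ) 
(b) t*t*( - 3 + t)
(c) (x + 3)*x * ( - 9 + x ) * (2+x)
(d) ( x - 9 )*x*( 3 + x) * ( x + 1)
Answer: c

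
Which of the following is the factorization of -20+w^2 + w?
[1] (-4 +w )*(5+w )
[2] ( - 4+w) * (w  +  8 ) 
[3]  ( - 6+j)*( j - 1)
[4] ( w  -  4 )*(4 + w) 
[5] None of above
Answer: 1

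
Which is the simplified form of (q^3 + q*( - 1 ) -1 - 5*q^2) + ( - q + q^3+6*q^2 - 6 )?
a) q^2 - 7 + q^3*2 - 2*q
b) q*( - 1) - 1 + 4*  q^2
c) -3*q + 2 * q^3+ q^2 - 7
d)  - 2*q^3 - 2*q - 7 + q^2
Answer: a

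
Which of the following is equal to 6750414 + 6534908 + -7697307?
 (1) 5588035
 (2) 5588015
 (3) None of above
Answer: 2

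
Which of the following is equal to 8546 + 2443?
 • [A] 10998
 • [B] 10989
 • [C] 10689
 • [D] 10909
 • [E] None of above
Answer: B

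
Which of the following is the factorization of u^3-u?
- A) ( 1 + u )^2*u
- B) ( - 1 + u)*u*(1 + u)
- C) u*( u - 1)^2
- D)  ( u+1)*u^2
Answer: B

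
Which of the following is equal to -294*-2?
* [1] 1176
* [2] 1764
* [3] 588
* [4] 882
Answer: 3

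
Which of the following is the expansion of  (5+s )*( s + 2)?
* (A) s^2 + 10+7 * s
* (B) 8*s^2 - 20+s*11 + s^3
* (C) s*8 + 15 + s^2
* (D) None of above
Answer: A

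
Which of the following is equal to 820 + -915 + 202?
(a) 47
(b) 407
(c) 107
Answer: c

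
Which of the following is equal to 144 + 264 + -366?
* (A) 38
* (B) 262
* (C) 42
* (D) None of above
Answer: C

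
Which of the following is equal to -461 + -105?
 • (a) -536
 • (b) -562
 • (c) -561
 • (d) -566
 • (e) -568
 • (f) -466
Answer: d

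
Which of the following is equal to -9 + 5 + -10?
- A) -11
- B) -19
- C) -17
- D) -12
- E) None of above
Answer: E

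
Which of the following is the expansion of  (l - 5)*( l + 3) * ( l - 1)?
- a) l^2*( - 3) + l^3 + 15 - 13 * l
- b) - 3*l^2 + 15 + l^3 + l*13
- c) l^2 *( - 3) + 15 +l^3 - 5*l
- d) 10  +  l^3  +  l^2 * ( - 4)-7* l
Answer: a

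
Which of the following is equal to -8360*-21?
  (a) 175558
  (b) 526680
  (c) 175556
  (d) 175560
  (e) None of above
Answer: d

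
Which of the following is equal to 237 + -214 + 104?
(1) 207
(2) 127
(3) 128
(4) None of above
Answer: 2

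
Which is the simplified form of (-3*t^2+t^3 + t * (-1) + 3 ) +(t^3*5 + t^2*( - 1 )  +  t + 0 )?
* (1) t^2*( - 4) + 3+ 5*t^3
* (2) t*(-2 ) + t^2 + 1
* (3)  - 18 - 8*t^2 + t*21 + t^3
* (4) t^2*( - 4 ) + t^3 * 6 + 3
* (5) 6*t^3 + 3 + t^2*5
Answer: 4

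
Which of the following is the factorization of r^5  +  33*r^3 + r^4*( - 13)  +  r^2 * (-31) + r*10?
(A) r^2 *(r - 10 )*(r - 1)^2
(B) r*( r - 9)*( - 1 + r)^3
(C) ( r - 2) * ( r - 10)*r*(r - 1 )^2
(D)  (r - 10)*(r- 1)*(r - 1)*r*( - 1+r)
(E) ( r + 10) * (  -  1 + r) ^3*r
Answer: D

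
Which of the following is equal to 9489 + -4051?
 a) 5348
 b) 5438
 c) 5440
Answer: b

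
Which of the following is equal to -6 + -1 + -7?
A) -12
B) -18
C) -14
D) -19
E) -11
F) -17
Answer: C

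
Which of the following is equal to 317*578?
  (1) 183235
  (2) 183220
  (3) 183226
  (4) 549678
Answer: 3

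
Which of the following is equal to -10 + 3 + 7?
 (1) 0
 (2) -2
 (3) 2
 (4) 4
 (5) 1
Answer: 1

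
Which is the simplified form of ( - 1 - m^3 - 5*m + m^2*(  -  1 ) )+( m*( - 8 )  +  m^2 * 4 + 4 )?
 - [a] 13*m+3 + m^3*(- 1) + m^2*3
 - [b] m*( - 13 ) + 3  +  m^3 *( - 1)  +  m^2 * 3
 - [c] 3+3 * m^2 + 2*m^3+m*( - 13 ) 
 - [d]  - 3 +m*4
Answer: b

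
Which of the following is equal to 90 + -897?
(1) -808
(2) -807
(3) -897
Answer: 2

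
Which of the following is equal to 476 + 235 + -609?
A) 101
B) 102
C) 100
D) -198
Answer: B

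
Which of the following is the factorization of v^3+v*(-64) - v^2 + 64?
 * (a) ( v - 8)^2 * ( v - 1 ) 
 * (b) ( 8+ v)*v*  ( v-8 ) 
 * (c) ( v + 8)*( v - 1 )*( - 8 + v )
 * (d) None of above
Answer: c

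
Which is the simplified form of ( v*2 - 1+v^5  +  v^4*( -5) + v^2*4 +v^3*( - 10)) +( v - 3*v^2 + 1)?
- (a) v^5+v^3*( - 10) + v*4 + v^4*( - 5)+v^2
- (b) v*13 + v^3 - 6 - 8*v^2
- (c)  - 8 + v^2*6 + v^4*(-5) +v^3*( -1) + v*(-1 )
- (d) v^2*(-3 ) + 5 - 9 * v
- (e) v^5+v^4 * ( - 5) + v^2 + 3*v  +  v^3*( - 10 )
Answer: e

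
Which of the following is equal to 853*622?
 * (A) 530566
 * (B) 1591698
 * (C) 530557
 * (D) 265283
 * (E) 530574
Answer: A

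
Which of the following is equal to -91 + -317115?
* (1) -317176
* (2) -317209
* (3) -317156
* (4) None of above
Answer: 4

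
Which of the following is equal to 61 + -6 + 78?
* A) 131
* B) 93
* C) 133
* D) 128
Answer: C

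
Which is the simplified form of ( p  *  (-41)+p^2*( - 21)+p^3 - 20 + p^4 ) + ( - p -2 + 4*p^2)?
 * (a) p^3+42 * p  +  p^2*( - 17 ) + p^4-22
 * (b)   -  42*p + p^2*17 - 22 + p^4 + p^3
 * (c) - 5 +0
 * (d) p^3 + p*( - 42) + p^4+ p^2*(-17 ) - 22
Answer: d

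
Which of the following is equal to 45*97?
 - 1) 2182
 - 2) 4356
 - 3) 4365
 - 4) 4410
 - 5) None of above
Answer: 3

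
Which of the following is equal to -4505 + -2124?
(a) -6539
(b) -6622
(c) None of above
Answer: c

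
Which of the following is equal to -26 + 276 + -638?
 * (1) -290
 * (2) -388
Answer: 2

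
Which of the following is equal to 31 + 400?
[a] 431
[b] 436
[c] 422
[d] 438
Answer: a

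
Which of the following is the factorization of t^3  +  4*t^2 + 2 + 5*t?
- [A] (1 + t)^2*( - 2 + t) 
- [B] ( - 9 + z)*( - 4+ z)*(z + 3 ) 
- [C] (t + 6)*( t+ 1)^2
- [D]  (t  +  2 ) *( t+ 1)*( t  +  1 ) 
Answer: D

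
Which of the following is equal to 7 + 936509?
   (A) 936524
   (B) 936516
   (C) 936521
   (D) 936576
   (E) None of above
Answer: B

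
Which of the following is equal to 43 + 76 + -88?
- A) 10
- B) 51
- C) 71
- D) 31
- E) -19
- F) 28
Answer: D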